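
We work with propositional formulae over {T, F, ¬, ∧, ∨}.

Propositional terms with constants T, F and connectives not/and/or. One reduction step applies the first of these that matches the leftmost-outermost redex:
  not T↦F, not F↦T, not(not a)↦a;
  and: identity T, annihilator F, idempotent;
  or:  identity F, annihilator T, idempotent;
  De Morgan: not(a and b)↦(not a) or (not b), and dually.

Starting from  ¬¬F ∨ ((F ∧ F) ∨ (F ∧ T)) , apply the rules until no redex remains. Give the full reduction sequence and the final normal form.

Answer: normal form = F  (in 5 steps)

Derivation:
  start: ¬¬F ∨ ((F ∧ F) ∨ (F ∧ T))
  [1] F ∨ ((F ∧ F) ∨ (F ∧ T))
  [2] (F ∧ F) ∨ (F ∧ T)
  [3] F ∨ (F ∧ T)
  [4] F ∧ T
  [5] F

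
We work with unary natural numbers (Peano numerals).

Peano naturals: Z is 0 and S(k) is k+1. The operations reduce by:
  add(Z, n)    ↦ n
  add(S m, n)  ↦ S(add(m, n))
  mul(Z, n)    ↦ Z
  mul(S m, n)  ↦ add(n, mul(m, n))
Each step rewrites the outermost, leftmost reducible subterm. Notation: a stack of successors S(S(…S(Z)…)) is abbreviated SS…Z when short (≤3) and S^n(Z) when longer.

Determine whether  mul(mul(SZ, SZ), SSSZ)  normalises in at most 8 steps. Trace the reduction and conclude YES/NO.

  start: mul(mul(SZ, SZ), SSSZ)
  step 1: mul(add(SZ, mul(Z, SZ)), SSSZ)
  step 2: mul(S(add(Z, mul(Z, SZ))), SSSZ)
  step 3: add(SSSZ, mul(add(Z, mul(Z, SZ)), SSSZ))
  step 4: S(add(SSZ, mul(add(Z, mul(Z, SZ)), SSSZ)))
  step 5: S(S(add(SZ, mul(add(Z, mul(Z, SZ)), SSSZ))))
  step 6: S(S(S(add(Z, mul(add(Z, mul(Z, SZ)), SSSZ)))))
  step 7: S(S(S(mul(add(Z, mul(Z, SZ)), SSSZ))))
  step 8: S(S(S(mul(mul(Z, SZ), SSSZ))))

Answer: NO — after 8 steps the term is S(S(S(mul(mul(Z, SZ), SSSZ)))), not yet normal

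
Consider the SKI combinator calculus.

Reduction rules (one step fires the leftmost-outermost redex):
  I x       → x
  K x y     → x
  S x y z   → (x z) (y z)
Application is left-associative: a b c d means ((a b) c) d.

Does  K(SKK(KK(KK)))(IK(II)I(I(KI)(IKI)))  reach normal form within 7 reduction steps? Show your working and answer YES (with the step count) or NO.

  start: K(SKK(KK(KK)))(IK(II)I(I(KI)(IKI)))
  step 1: SKK(KK(KK))
  step 2: K(KK(KK))(K(KK(KK)))
  step 3: KK(KK)
  step 4: K

Answer: YES — reaches normal form K in 4 ≤ 7 steps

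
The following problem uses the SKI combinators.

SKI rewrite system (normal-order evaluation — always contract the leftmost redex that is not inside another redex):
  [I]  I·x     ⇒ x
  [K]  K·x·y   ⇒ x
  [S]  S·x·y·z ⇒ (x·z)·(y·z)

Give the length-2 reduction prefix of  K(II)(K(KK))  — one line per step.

Answer: after 2 steps: I

Working:
  start: K(II)(K(KK))
  →1  II
  →2  I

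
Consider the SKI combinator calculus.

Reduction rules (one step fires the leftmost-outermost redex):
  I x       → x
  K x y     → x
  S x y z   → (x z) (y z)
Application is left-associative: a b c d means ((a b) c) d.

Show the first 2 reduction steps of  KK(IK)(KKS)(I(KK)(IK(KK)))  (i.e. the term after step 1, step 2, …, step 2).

  start: KK(IK)(KKS)(I(KK)(IK(KK)))
  [1] K(KKS)(I(KK)(IK(KK)))
  [2] KKS

Answer: after 2 steps: KKS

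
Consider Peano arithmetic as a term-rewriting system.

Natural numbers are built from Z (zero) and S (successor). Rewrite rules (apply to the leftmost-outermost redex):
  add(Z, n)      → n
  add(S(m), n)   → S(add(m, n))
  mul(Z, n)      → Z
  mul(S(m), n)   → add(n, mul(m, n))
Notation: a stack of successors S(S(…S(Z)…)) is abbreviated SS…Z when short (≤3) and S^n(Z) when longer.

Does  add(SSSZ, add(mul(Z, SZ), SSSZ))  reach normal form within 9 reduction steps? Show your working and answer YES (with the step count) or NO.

  start: add(SSSZ, add(mul(Z, SZ), SSSZ))
  [1] S(add(SSZ, add(mul(Z, SZ), SSSZ)))
  [2] S(S(add(SZ, add(mul(Z, SZ), SSSZ))))
  [3] S(S(S(add(Z, add(mul(Z, SZ), SSSZ)))))
  [4] S(S(S(add(mul(Z, SZ), SSSZ))))
  [5] S(S(S(add(Z, SSSZ))))
  [6] S^6(Z)

Answer: YES — reaches normal form S^6(Z) in 6 ≤ 9 steps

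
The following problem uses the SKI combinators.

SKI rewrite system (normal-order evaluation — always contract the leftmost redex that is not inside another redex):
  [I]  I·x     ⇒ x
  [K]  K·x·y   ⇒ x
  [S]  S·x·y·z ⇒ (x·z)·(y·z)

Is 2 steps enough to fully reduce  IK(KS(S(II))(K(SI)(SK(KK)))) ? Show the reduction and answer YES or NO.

Answer: NO — after 2 steps the term is K(S(K(SI)(SK(KK)))), not yet normal

Reduction:
  start: IK(KS(S(II))(K(SI)(SK(KK))))
  step 1: K(KS(S(II))(K(SI)(SK(KK))))
  step 2: K(S(K(SI)(SK(KK))))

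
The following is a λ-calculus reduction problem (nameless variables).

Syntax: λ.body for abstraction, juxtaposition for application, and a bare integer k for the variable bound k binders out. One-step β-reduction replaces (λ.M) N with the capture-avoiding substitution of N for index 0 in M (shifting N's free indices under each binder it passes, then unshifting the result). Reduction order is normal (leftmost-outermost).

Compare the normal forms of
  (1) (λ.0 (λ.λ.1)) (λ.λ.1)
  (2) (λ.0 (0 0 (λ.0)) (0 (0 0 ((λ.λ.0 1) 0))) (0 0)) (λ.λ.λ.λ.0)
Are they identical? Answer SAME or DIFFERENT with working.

Term A:
  start: (λ.0 (λ.λ.1)) (λ.λ.1)
  →1  (λ.λ.1) (λ.λ.1)
  →2  λ.λ.λ.1

Term B:
  start: (λ.0 (0 0 (λ.0)) (0 (0 0 ((λ.λ.0 1) 0))) (0 0)) (λ.λ.λ.λ.0)
  →1  (λ.λ.λ.λ.0) ((λ.λ.λ.λ.0) (λ.λ.λ.λ.0) (λ.0)) ((λ.λ.λ.λ.0) ((λ.λ.λ.λ.0) (λ.λ.λ.λ.0) ((λ.λ.0 1) (λ.λ.λ.λ.0)))) ((λ.λ.λ.λ.0) (λ.λ.λ.λ.0))
  →2  (λ.λ.λ.0) ((λ.λ.λ.λ.0) ((λ.λ.λ.λ.0) (λ.λ.λ.λ.0) ((λ.λ.0 1) (λ.λ.λ.λ.0)))) ((λ.λ.λ.λ.0) (λ.λ.λ.λ.0))
  →3  (λ.λ.0) ((λ.λ.λ.λ.0) (λ.λ.λ.λ.0))
  →4  λ.0

Answer: DIFFERENT — A ⇓ λ.λ.λ.1, B ⇓ λ.0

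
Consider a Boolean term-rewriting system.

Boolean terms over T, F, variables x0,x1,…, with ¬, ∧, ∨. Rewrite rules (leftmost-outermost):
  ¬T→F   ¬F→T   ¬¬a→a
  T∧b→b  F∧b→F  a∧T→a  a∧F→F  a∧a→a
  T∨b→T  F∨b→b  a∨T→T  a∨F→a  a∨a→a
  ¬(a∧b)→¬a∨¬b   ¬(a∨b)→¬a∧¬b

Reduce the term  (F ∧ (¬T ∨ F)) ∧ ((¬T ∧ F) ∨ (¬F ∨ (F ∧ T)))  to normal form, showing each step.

  start: (F ∧ (¬T ∨ F)) ∧ ((¬T ∧ F) ∨ (¬F ∨ (F ∧ T)))
  step 1: F ∧ ((¬T ∧ F) ∨ (¬F ∨ (F ∧ T)))
  step 2: F

Answer: normal form = F  (in 2 steps)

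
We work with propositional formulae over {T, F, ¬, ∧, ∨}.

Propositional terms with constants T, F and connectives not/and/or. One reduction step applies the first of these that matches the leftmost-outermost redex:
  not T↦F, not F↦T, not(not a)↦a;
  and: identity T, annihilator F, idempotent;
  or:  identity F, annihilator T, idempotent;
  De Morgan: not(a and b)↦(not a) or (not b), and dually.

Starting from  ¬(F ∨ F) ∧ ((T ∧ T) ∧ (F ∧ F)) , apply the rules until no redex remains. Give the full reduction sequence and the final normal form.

Answer: normal form = F  (in 7 steps)

Derivation:
  start: ¬(F ∨ F) ∧ ((T ∧ T) ∧ (F ∧ F))
  →1  (¬F ∧ ¬F) ∧ ((T ∧ T) ∧ (F ∧ F))
  →2  ¬F ∧ ((T ∧ T) ∧ (F ∧ F))
  →3  T ∧ ((T ∧ T) ∧ (F ∧ F))
  →4  (T ∧ T) ∧ (F ∧ F)
  →5  T ∧ (F ∧ F)
  →6  F ∧ F
  →7  F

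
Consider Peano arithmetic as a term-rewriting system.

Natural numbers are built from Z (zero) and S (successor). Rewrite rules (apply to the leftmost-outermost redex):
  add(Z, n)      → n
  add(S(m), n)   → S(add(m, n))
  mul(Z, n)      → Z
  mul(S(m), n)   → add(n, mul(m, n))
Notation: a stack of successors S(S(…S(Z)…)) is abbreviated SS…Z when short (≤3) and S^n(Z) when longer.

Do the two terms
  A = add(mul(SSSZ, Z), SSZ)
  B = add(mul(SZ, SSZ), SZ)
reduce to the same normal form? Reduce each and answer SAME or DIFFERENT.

Term A:
  start: add(mul(SSSZ, Z), SSZ)
  step 1: add(add(Z, mul(SSZ, Z)), SSZ)
  step 2: add(mul(SSZ, Z), SSZ)
  step 3: add(add(Z, mul(SZ, Z)), SSZ)
  step 4: add(mul(SZ, Z), SSZ)
  step 5: add(add(Z, mul(Z, Z)), SSZ)
  step 6: add(mul(Z, Z), SSZ)
  step 7: add(Z, SSZ)
  step 8: SSZ

Term B:
  start: add(mul(SZ, SSZ), SZ)
  step 1: add(add(SSZ, mul(Z, SSZ)), SZ)
  step 2: add(S(add(SZ, mul(Z, SSZ))), SZ)
  step 3: S(add(add(SZ, mul(Z, SSZ)), SZ))
  step 4: S(add(S(add(Z, mul(Z, SSZ))), SZ))
  step 5: S(S(add(add(Z, mul(Z, SSZ)), SZ)))
  step 6: S(S(add(mul(Z, SSZ), SZ)))
  step 7: S(S(add(Z, SZ)))
  step 8: SSSZ

Answer: DIFFERENT — A ⇓ SSZ, B ⇓ SSSZ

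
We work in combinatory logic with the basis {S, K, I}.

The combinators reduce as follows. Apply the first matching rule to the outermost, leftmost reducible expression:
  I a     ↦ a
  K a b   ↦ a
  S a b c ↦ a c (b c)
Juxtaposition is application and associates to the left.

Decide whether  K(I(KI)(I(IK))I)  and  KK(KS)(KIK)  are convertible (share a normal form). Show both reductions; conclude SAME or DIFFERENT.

Answer: SAME — A ⇓ KI, B ⇓ KI

Derivation:
Term A:
  start: K(I(KI)(I(IK))I)
  step 1: K(KI(I(IK))I)
  step 2: K(II)
  step 3: KI

Term B:
  start: KK(KS)(KIK)
  step 1: K(KIK)
  step 2: KI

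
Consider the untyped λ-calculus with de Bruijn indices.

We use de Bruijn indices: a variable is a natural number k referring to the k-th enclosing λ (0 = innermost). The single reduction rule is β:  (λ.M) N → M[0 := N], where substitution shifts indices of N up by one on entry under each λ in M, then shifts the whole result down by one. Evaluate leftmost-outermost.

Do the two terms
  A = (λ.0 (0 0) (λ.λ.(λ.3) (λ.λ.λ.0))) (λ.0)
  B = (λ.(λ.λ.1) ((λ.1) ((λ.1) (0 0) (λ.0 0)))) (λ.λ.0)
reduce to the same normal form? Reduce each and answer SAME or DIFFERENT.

Answer: SAME — A ⇓ λ.λ.λ.0, B ⇓ λ.λ.λ.0

Reduction:
Term A:
  start: (λ.0 (0 0) (λ.λ.(λ.3) (λ.λ.λ.0))) (λ.0)
  step 1: (λ.0) ((λ.0) (λ.0)) (λ.λ.(λ.λ.0) (λ.λ.λ.0))
  step 2: (λ.0) (λ.0) (λ.λ.(λ.λ.0) (λ.λ.λ.0))
  step 3: (λ.0) (λ.λ.(λ.λ.0) (λ.λ.λ.0))
  step 4: λ.λ.(λ.λ.0) (λ.λ.λ.0)
  step 5: λ.λ.λ.0

Term B:
  start: (λ.(λ.λ.1) ((λ.1) ((λ.1) (0 0) (λ.0 0)))) (λ.λ.0)
  step 1: (λ.λ.1) ((λ.λ.λ.0) ((λ.λ.λ.0) ((λ.λ.0) (λ.λ.0)) (λ.0 0)))
  step 2: λ.(λ.λ.λ.0) ((λ.λ.λ.0) ((λ.λ.0) (λ.λ.0)) (λ.0 0))
  step 3: λ.λ.λ.0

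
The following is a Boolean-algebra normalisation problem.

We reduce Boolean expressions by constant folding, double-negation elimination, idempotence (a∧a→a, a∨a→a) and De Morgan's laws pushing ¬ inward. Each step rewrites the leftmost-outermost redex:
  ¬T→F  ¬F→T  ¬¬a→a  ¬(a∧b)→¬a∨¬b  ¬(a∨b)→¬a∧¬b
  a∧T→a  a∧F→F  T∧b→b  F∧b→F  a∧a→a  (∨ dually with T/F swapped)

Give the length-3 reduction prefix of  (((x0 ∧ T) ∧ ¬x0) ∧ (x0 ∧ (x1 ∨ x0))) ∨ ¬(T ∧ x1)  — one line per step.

Answer: after 3 steps: ((x0 ∧ ¬x0) ∧ (x0 ∧ (x1 ∨ x0))) ∨ (F ∨ ¬x1)

Derivation:
  start: (((x0 ∧ T) ∧ ¬x0) ∧ (x0 ∧ (x1 ∨ x0))) ∨ ¬(T ∧ x1)
  →1  ((x0 ∧ ¬x0) ∧ (x0 ∧ (x1 ∨ x0))) ∨ ¬(T ∧ x1)
  →2  ((x0 ∧ ¬x0) ∧ (x0 ∧ (x1 ∨ x0))) ∨ (¬T ∨ ¬x1)
  →3  ((x0 ∧ ¬x0) ∧ (x0 ∧ (x1 ∨ x0))) ∨ (F ∨ ¬x1)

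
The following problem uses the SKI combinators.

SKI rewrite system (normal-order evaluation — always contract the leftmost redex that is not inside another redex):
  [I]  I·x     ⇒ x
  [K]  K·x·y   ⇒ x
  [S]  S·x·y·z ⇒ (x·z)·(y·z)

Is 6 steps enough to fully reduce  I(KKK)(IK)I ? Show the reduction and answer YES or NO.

Answer: YES — reaches normal form K in 4 ≤ 6 steps

Derivation:
  start: I(KKK)(IK)I
  step 1: KKK(IK)I
  step 2: K(IK)I
  step 3: IK
  step 4: K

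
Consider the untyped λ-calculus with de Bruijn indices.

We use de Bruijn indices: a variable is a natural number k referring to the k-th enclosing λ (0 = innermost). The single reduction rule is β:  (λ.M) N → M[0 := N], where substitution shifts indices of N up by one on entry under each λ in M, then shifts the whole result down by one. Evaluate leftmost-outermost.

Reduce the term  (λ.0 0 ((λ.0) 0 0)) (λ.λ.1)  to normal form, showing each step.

Answer: normal form = λ.λ.1  (in 3 steps)

Derivation:
  start: (λ.0 0 ((λ.0) 0 0)) (λ.λ.1)
  step 1: (λ.λ.1) (λ.λ.1) ((λ.0) (λ.λ.1) (λ.λ.1))
  step 2: (λ.λ.λ.1) ((λ.0) (λ.λ.1) (λ.λ.1))
  step 3: λ.λ.1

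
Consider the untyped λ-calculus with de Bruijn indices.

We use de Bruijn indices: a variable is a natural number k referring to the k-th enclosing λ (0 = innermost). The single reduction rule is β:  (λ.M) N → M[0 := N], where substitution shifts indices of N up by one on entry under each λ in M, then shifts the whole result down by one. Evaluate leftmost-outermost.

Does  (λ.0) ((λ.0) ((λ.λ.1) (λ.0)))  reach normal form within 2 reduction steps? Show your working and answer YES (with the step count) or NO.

Answer: NO — after 2 steps the term is (λ.λ.1) (λ.0), not yet normal

Derivation:
  start: (λ.0) ((λ.0) ((λ.λ.1) (λ.0)))
  [1] (λ.0) ((λ.λ.1) (λ.0))
  [2] (λ.λ.1) (λ.0)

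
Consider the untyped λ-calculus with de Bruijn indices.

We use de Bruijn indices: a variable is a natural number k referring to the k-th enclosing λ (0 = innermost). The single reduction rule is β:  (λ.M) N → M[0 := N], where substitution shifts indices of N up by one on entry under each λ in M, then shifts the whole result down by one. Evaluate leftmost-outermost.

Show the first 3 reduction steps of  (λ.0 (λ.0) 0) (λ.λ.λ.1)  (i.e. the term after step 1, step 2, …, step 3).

  start: (λ.0 (λ.0) 0) (λ.λ.λ.1)
  step 1: (λ.λ.λ.1) (λ.0) (λ.λ.λ.1)
  step 2: (λ.λ.1) (λ.λ.λ.1)
  step 3: λ.λ.λ.λ.1

Answer: after 3 steps: λ.λ.λ.λ.1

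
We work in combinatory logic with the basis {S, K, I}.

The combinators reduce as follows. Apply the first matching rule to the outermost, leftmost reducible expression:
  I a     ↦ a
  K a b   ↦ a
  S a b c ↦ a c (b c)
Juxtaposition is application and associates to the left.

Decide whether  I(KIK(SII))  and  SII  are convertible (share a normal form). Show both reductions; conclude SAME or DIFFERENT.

Term A:
  start: I(KIK(SII))
  step 1: KIK(SII)
  step 2: I(SII)
  step 3: SII

Term B:
  start: SII

Answer: SAME — A ⇓ SII, B ⇓ SII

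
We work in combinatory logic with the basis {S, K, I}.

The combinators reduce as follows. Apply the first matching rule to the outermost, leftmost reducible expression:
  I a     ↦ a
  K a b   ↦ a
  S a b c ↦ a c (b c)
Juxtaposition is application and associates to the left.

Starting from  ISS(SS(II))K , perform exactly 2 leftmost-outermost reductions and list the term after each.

  start: ISS(SS(II))K
  [1] SS(SS(II))K
  [2] SK(SS(II)K)

Answer: after 2 steps: SK(SS(II)K)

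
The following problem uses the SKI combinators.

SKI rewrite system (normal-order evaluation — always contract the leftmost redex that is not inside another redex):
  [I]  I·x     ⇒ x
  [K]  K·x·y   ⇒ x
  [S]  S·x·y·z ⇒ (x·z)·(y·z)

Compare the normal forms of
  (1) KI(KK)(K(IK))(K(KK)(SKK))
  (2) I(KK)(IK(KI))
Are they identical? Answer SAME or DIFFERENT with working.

Term A:
  start: KI(KK)(K(IK))(K(KK)(SKK))
  [1] I(K(IK))(K(KK)(SKK))
  [2] K(IK)(K(KK)(SKK))
  [3] IK
  [4] K

Term B:
  start: I(KK)(IK(KI))
  [1] KK(IK(KI))
  [2] K

Answer: SAME — A ⇓ K, B ⇓ K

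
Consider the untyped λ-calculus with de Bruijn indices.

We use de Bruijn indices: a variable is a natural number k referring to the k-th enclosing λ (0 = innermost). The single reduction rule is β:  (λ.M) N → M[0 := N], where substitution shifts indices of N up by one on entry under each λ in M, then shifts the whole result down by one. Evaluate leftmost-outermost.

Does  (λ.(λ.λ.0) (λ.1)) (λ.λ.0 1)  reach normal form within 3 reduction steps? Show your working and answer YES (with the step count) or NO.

Answer: YES — reaches normal form λ.0 in 2 ≤ 3 steps

Reduction:
  start: (λ.(λ.λ.0) (λ.1)) (λ.λ.0 1)
  [1] (λ.λ.0) (λ.λ.λ.0 1)
  [2] λ.0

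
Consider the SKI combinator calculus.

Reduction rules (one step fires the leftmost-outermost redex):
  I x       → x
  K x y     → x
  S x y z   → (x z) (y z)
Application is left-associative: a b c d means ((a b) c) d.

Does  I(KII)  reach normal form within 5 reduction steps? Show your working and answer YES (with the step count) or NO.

  start: I(KII)
  [1] KII
  [2] I

Answer: YES — reaches normal form I in 2 ≤ 5 steps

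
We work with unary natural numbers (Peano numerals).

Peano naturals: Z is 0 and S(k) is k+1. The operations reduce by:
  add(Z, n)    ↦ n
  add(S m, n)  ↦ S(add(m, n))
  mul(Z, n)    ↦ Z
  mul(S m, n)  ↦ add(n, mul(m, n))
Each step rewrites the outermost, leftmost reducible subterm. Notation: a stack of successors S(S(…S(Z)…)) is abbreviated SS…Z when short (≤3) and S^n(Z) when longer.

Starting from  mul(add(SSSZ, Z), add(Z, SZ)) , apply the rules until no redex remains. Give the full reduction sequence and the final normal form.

Answer: normal form = SSSZ  (in 17 steps)

Reduction:
  start: mul(add(SSSZ, Z), add(Z, SZ))
  step 1: mul(S(add(SSZ, Z)), add(Z, SZ))
  step 2: add(add(Z, SZ), mul(add(SSZ, Z), add(Z, SZ)))
  step 3: add(SZ, mul(add(SSZ, Z), add(Z, SZ)))
  step 4: S(add(Z, mul(add(SSZ, Z), add(Z, SZ))))
  step 5: S(mul(add(SSZ, Z), add(Z, SZ)))
  step 6: S(mul(S(add(SZ, Z)), add(Z, SZ)))
  step 7: S(add(add(Z, SZ), mul(add(SZ, Z), add(Z, SZ))))
  step 8: S(add(SZ, mul(add(SZ, Z), add(Z, SZ))))
  step 9: S(S(add(Z, mul(add(SZ, Z), add(Z, SZ)))))
  step 10: S(S(mul(add(SZ, Z), add(Z, SZ))))
  step 11: S(S(mul(S(add(Z, Z)), add(Z, SZ))))
  step 12: S(S(add(add(Z, SZ), mul(add(Z, Z), add(Z, SZ)))))
  step 13: S(S(add(SZ, mul(add(Z, Z), add(Z, SZ)))))
  step 14: S(S(S(add(Z, mul(add(Z, Z), add(Z, SZ))))))
  step 15: S(S(S(mul(add(Z, Z), add(Z, SZ)))))
  step 16: S(S(S(mul(Z, add(Z, SZ)))))
  step 17: SSSZ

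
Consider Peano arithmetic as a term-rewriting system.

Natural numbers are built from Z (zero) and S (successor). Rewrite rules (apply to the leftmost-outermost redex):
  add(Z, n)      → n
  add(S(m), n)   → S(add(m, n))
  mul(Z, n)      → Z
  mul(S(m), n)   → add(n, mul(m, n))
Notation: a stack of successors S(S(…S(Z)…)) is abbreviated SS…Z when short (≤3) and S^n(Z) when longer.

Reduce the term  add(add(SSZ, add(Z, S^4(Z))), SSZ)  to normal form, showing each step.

  start: add(add(SSZ, add(Z, S^4(Z))), SSZ)
  →1  add(S(add(SZ, add(Z, S^4(Z)))), SSZ)
  →2  S(add(add(SZ, add(Z, S^4(Z))), SSZ))
  →3  S(add(S(add(Z, add(Z, S^4(Z)))), SSZ))
  →4  S(S(add(add(Z, add(Z, S^4(Z))), SSZ)))
  →5  S(S(add(add(Z, S^4(Z)), SSZ)))
  →6  S(S(add(S^4(Z), SSZ)))
  →7  S(S(S(add(SSSZ, SSZ))))
  →8  S(S(S(S(add(SSZ, SSZ)))))
  →9  S(S(S(S(S(add(SZ, SSZ))))))
  →10  S(S(S(S(S(S(add(Z, SSZ)))))))
  →11  S^8(Z)

Answer: normal form = S^8(Z)  (in 11 steps)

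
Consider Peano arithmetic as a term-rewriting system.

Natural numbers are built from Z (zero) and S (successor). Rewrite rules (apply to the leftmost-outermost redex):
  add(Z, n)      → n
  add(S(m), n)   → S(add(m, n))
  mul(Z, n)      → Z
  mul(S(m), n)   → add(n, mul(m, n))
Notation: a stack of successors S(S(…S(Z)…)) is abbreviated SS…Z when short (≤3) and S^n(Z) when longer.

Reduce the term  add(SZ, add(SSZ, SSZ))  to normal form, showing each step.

  start: add(SZ, add(SSZ, SSZ))
  →1  S(add(Z, add(SSZ, SSZ)))
  →2  S(add(SSZ, SSZ))
  →3  S(S(add(SZ, SSZ)))
  →4  S(S(S(add(Z, SSZ))))
  →5  S^5(Z)

Answer: normal form = S^5(Z)  (in 5 steps)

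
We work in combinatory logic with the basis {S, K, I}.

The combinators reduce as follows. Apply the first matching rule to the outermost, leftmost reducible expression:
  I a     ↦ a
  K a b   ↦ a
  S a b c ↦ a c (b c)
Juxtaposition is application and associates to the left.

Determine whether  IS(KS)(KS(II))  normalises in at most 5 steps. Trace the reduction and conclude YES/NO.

  start: IS(KS)(KS(II))
  →1  S(KS)(KS(II))
  →2  S(KS)S

Answer: YES — reaches normal form S(KS)S in 2 ≤ 5 steps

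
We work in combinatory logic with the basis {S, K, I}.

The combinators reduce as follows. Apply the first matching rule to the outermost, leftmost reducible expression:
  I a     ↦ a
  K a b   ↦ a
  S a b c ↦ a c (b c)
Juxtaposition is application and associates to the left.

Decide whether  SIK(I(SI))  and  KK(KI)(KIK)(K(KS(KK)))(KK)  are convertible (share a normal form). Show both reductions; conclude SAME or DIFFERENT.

Answer: DIFFERENT — A ⇓ SI(K(SI)), B ⇓ KK

Reduction:
Term A:
  start: SIK(I(SI))
  →1  I(I(SI))(K(I(SI)))
  →2  I(SI)(K(I(SI)))
  →3  SI(K(I(SI)))
  →4  SI(K(SI))

Term B:
  start: KK(KI)(KIK)(K(KS(KK)))(KK)
  →1  K(KIK)(K(KS(KK)))(KK)
  →2  KIK(KK)
  →3  I(KK)
  →4  KK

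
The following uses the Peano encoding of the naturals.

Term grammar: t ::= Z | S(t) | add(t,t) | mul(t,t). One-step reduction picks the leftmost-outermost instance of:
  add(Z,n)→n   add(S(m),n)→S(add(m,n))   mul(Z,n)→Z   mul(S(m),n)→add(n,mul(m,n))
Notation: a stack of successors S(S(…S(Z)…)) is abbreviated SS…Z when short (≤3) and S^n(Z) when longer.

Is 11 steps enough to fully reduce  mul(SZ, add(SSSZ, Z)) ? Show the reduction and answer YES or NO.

Answer: YES — reaches normal form SSSZ in 10 ≤ 11 steps

Derivation:
  start: mul(SZ, add(SSSZ, Z))
  [1] add(add(SSSZ, Z), mul(Z, add(SSSZ, Z)))
  [2] add(S(add(SSZ, Z)), mul(Z, add(SSSZ, Z)))
  [3] S(add(add(SSZ, Z), mul(Z, add(SSSZ, Z))))
  [4] S(add(S(add(SZ, Z)), mul(Z, add(SSSZ, Z))))
  [5] S(S(add(add(SZ, Z), mul(Z, add(SSSZ, Z)))))
  [6] S(S(add(S(add(Z, Z)), mul(Z, add(SSSZ, Z)))))
  [7] S(S(S(add(add(Z, Z), mul(Z, add(SSSZ, Z))))))
  [8] S(S(S(add(Z, mul(Z, add(SSSZ, Z))))))
  [9] S(S(S(mul(Z, add(SSSZ, Z)))))
  [10] SSSZ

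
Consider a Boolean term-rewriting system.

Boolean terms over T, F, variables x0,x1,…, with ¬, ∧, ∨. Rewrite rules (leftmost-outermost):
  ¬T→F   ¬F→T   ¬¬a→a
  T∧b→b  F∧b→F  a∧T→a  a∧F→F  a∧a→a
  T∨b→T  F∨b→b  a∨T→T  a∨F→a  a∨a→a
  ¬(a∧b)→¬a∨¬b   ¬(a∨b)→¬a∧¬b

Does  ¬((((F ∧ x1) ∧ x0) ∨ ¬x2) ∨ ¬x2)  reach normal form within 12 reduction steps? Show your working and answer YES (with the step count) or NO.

  start: ¬((((F ∧ x1) ∧ x0) ∨ ¬x2) ∨ ¬x2)
  →1  ¬(((F ∧ x1) ∧ x0) ∨ ¬x2) ∧ ¬¬x2
  →2  (¬((F ∧ x1) ∧ x0) ∧ ¬¬x2) ∧ ¬¬x2
  →3  ((¬(F ∧ x1) ∨ ¬x0) ∧ ¬¬x2) ∧ ¬¬x2
  →4  (((¬F ∨ ¬x1) ∨ ¬x0) ∧ ¬¬x2) ∧ ¬¬x2
  →5  (((T ∨ ¬x1) ∨ ¬x0) ∧ ¬¬x2) ∧ ¬¬x2
  →6  ((T ∨ ¬x0) ∧ ¬¬x2) ∧ ¬¬x2
  →7  (T ∧ ¬¬x2) ∧ ¬¬x2
  →8  ¬¬x2 ∧ ¬¬x2
  →9  ¬¬x2
  →10  x2

Answer: YES — reaches normal form x2 in 10 ≤ 12 steps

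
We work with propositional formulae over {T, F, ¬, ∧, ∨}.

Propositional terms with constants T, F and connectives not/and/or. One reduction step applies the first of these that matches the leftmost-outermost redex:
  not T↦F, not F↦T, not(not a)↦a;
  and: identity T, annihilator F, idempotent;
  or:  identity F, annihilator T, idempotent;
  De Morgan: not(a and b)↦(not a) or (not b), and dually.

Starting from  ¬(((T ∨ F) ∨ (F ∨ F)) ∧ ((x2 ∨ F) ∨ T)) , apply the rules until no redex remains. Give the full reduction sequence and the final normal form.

Answer: normal form = F  (in 13 steps)

Reduction:
  start: ¬(((T ∨ F) ∨ (F ∨ F)) ∧ ((x2 ∨ F) ∨ T))
  →1  ¬((T ∨ F) ∨ (F ∨ F)) ∨ ¬((x2 ∨ F) ∨ T)
  →2  (¬(T ∨ F) ∧ ¬(F ∨ F)) ∨ ¬((x2 ∨ F) ∨ T)
  →3  ((¬T ∧ ¬F) ∧ ¬(F ∨ F)) ∨ ¬((x2 ∨ F) ∨ T)
  →4  ((F ∧ ¬F) ∧ ¬(F ∨ F)) ∨ ¬((x2 ∨ F) ∨ T)
  →5  (F ∧ ¬(F ∨ F)) ∨ ¬((x2 ∨ F) ∨ T)
  →6  F ∨ ¬((x2 ∨ F) ∨ T)
  →7  ¬((x2 ∨ F) ∨ T)
  →8  ¬(x2 ∨ F) ∧ ¬T
  →9  (¬x2 ∧ ¬F) ∧ ¬T
  →10  (¬x2 ∧ T) ∧ ¬T
  →11  ¬x2 ∧ ¬T
  →12  ¬x2 ∧ F
  →13  F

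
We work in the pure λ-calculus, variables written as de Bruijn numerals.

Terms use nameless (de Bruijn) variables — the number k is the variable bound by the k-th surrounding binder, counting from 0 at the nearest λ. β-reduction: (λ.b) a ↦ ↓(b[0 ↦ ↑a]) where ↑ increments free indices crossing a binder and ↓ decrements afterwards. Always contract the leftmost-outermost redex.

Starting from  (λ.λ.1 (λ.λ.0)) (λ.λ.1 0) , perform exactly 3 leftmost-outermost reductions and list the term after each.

Answer: after 3 steps: λ.λ.λ.0

Derivation:
  start: (λ.λ.1 (λ.λ.0)) (λ.λ.1 0)
  [1] λ.(λ.λ.1 0) (λ.λ.0)
  [2] λ.λ.(λ.λ.0) 0
  [3] λ.λ.λ.0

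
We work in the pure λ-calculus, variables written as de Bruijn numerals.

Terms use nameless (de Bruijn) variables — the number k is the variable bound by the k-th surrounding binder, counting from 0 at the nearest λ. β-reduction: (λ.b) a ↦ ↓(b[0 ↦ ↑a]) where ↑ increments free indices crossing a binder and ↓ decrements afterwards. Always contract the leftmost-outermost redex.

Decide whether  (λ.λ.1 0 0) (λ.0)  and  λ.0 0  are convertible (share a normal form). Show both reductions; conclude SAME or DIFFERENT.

Answer: SAME — A ⇓ λ.0 0, B ⇓ λ.0 0

Derivation:
Term A:
  start: (λ.λ.1 0 0) (λ.0)
  →1  λ.(λ.0) 0 0
  →2  λ.0 0

Term B:
  start: λ.0 0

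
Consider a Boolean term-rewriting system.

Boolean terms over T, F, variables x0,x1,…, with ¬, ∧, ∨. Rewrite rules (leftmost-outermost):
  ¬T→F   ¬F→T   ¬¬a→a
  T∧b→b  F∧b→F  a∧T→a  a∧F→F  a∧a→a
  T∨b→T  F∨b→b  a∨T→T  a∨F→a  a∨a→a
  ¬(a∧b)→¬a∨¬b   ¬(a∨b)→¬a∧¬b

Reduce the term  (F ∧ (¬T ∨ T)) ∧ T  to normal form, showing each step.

  start: (F ∧ (¬T ∨ T)) ∧ T
  [1] F ∧ (¬T ∨ T)
  [2] F

Answer: normal form = F  (in 2 steps)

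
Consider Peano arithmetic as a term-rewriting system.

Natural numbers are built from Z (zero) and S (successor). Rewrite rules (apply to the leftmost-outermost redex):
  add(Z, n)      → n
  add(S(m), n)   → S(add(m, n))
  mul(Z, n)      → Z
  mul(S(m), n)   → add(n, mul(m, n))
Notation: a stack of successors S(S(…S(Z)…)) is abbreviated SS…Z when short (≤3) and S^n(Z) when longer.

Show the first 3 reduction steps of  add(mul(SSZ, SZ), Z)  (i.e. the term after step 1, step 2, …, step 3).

Answer: after 3 steps: S(add(add(Z, mul(SZ, SZ)), Z))

Working:
  start: add(mul(SSZ, SZ), Z)
  →1  add(add(SZ, mul(SZ, SZ)), Z)
  →2  add(S(add(Z, mul(SZ, SZ))), Z)
  →3  S(add(add(Z, mul(SZ, SZ)), Z))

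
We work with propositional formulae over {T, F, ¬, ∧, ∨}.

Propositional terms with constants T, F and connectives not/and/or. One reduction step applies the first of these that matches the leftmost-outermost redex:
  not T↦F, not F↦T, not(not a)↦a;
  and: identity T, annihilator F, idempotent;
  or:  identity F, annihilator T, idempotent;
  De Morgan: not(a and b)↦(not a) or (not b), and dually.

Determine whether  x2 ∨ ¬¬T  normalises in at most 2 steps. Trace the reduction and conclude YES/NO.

Answer: YES — reaches normal form T in 2 ≤ 2 steps

Derivation:
  start: x2 ∨ ¬¬T
  step 1: x2 ∨ T
  step 2: T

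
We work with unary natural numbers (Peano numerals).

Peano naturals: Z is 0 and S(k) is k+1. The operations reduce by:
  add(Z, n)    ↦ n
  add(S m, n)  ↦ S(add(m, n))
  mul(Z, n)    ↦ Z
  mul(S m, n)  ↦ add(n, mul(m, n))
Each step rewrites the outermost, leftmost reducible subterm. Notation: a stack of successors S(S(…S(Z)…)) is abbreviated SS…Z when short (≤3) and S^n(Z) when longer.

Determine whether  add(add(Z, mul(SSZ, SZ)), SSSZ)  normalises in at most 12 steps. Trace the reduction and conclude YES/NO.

  start: add(add(Z, mul(SSZ, SZ)), SSSZ)
  →1  add(mul(SSZ, SZ), SSSZ)
  →2  add(add(SZ, mul(SZ, SZ)), SSSZ)
  →3  add(S(add(Z, mul(SZ, SZ))), SSSZ)
  →4  S(add(add(Z, mul(SZ, SZ)), SSSZ))
  →5  S(add(mul(SZ, SZ), SSSZ))
  →6  S(add(add(SZ, mul(Z, SZ)), SSSZ))
  →7  S(add(S(add(Z, mul(Z, SZ))), SSSZ))
  →8  S(S(add(add(Z, mul(Z, SZ)), SSSZ)))
  →9  S(S(add(mul(Z, SZ), SSSZ)))
  →10  S(S(add(Z, SSSZ)))
  →11  S^5(Z)

Answer: YES — reaches normal form S^5(Z) in 11 ≤ 12 steps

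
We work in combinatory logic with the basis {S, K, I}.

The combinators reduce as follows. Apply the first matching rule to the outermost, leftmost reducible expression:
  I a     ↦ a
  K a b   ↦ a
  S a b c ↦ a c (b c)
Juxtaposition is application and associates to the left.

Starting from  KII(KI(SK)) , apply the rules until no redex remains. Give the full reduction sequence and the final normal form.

Answer: normal form = I  (in 3 steps)

Working:
  start: KII(KI(SK))
  →1  I(KI(SK))
  →2  KI(SK)
  →3  I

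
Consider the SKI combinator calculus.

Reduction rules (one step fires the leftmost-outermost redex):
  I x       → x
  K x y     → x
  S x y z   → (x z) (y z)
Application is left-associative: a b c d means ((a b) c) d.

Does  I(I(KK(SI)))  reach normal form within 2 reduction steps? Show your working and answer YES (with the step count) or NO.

  start: I(I(KK(SI)))
  step 1: I(KK(SI))
  step 2: KK(SI)

Answer: NO — after 2 steps the term is KK(SI), not yet normal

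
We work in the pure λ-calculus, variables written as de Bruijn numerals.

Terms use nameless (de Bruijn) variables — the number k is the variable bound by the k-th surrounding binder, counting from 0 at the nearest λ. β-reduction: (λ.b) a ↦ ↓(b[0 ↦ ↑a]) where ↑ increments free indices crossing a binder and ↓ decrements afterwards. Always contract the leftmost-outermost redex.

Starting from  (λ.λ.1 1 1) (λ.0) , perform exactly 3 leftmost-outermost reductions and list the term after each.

  start: (λ.λ.1 1 1) (λ.0)
  →1  λ.(λ.0) (λ.0) (λ.0)
  →2  λ.(λ.0) (λ.0)
  →3  λ.λ.0

Answer: after 3 steps: λ.λ.0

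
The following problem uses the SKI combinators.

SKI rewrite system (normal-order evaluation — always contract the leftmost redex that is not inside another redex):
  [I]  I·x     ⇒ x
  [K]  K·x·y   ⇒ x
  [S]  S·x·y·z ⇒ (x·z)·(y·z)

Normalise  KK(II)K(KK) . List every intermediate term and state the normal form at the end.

Answer: normal form = K  (in 2 steps)

Reduction:
  start: KK(II)K(KK)
  [1] KK(KK)
  [2] K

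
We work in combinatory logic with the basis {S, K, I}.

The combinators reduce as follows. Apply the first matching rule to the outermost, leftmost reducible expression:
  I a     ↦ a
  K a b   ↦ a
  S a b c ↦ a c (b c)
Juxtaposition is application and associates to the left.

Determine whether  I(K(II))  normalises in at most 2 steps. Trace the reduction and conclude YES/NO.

  start: I(K(II))
  step 1: K(II)
  step 2: KI

Answer: YES — reaches normal form KI in 2 ≤ 2 steps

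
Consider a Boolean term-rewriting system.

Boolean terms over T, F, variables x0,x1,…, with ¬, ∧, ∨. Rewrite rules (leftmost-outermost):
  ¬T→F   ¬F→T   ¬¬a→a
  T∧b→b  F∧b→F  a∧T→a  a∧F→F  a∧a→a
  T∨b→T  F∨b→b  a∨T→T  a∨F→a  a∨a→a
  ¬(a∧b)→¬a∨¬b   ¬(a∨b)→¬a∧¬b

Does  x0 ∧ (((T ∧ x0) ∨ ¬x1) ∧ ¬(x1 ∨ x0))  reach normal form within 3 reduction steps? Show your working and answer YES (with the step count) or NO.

  start: x0 ∧ (((T ∧ x0) ∨ ¬x1) ∧ ¬(x1 ∨ x0))
  [1] x0 ∧ ((x0 ∨ ¬x1) ∧ ¬(x1 ∨ x0))
  [2] x0 ∧ ((x0 ∨ ¬x1) ∧ (¬x1 ∧ ¬x0))

Answer: YES — reaches normal form x0 ∧ ((x0 ∨ ¬x1) ∧ (¬x1 ∧ ¬x0)) in 2 ≤ 3 steps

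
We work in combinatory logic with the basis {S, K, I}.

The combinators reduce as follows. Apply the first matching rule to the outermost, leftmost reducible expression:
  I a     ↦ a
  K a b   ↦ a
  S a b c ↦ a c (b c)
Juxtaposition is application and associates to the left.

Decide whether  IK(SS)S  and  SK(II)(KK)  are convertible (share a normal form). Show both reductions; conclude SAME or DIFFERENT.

Term A:
  start: IK(SS)S
  →1  K(SS)S
  →2  SS

Term B:
  start: SK(II)(KK)
  →1  K(KK)(II(KK))
  →2  KK

Answer: DIFFERENT — A ⇓ SS, B ⇓ KK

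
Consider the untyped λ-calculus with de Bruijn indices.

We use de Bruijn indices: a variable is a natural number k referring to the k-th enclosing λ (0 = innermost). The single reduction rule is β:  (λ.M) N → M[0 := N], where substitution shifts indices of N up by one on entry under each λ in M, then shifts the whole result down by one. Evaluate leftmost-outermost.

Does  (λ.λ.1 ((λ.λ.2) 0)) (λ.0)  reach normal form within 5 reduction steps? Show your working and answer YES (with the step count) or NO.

  start: (λ.λ.1 ((λ.λ.2) 0)) (λ.0)
  step 1: λ.(λ.0) ((λ.λ.2) 0)
  step 2: λ.(λ.λ.2) 0
  step 3: λ.λ.1

Answer: YES — reaches normal form λ.λ.1 in 3 ≤ 5 steps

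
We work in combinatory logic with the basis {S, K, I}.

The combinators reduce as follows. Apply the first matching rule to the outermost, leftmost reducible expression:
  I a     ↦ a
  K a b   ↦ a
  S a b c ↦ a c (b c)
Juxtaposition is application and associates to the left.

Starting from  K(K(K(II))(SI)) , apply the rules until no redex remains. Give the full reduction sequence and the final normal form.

Answer: normal form = K(KI)  (in 2 steps)

Reduction:
  start: K(K(K(II))(SI))
  [1] K(K(II))
  [2] K(KI)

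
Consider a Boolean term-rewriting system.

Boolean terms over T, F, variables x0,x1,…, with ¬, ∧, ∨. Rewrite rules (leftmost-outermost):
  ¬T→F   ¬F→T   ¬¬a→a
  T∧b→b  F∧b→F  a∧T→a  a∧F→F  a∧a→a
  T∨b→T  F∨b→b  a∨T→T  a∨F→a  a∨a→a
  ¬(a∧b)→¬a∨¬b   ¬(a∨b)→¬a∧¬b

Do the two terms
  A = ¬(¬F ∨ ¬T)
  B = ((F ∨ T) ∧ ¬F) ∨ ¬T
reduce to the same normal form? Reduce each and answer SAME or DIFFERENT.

Answer: DIFFERENT — A ⇓ F, B ⇓ T

Reduction:
Term A:
  start: ¬(¬F ∨ ¬T)
  [1] ¬¬F ∧ ¬¬T
  [2] F ∧ ¬¬T
  [3] F

Term B:
  start: ((F ∨ T) ∧ ¬F) ∨ ¬T
  [1] (T ∧ ¬F) ∨ ¬T
  [2] ¬F ∨ ¬T
  [3] T ∨ ¬T
  [4] T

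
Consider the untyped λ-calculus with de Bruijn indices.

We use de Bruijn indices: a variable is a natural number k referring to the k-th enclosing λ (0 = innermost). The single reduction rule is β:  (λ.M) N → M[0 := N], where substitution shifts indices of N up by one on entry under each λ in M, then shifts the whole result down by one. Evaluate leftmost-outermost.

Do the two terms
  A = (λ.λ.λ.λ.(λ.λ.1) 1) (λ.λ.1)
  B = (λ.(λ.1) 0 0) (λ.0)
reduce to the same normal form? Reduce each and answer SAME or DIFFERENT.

Answer: DIFFERENT — A ⇓ λ.λ.λ.λ.2, B ⇓ λ.0

Reduction:
Term A:
  start: (λ.λ.λ.λ.(λ.λ.1) 1) (λ.λ.1)
  step 1: λ.λ.λ.(λ.λ.1) 1
  step 2: λ.λ.λ.λ.2

Term B:
  start: (λ.(λ.1) 0 0) (λ.0)
  step 1: (λ.λ.0) (λ.0) (λ.0)
  step 2: (λ.0) (λ.0)
  step 3: λ.0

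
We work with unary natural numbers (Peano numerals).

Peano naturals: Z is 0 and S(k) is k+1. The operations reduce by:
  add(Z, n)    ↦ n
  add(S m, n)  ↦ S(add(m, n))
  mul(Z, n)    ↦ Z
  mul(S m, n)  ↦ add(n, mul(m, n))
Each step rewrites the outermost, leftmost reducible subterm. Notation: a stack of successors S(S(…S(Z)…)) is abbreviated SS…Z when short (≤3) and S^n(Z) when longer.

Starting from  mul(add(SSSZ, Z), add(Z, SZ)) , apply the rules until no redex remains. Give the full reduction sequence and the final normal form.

  start: mul(add(SSSZ, Z), add(Z, SZ))
  step 1: mul(S(add(SSZ, Z)), add(Z, SZ))
  step 2: add(add(Z, SZ), mul(add(SSZ, Z), add(Z, SZ)))
  step 3: add(SZ, mul(add(SSZ, Z), add(Z, SZ)))
  step 4: S(add(Z, mul(add(SSZ, Z), add(Z, SZ))))
  step 5: S(mul(add(SSZ, Z), add(Z, SZ)))
  step 6: S(mul(S(add(SZ, Z)), add(Z, SZ)))
  step 7: S(add(add(Z, SZ), mul(add(SZ, Z), add(Z, SZ))))
  step 8: S(add(SZ, mul(add(SZ, Z), add(Z, SZ))))
  step 9: S(S(add(Z, mul(add(SZ, Z), add(Z, SZ)))))
  step 10: S(S(mul(add(SZ, Z), add(Z, SZ))))
  step 11: S(S(mul(S(add(Z, Z)), add(Z, SZ))))
  step 12: S(S(add(add(Z, SZ), mul(add(Z, Z), add(Z, SZ)))))
  step 13: S(S(add(SZ, mul(add(Z, Z), add(Z, SZ)))))
  step 14: S(S(S(add(Z, mul(add(Z, Z), add(Z, SZ))))))
  step 15: S(S(S(mul(add(Z, Z), add(Z, SZ)))))
  step 16: S(S(S(mul(Z, add(Z, SZ)))))
  step 17: SSSZ

Answer: normal form = SSSZ  (in 17 steps)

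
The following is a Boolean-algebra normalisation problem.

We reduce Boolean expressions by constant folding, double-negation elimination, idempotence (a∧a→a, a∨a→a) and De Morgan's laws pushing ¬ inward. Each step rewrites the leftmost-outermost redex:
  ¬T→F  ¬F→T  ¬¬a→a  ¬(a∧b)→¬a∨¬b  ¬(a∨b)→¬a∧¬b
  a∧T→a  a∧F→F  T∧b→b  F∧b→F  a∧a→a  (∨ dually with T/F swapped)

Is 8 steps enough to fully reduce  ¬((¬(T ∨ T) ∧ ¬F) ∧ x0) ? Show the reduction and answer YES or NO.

Answer: YES — reaches normal form T in 6 ≤ 8 steps

Derivation:
  start: ¬((¬(T ∨ T) ∧ ¬F) ∧ x0)
  [1] ¬(¬(T ∨ T) ∧ ¬F) ∨ ¬x0
  [2] (¬¬(T ∨ T) ∨ ¬¬F) ∨ ¬x0
  [3] ((T ∨ T) ∨ ¬¬F) ∨ ¬x0
  [4] (T ∨ ¬¬F) ∨ ¬x0
  [5] T ∨ ¬x0
  [6] T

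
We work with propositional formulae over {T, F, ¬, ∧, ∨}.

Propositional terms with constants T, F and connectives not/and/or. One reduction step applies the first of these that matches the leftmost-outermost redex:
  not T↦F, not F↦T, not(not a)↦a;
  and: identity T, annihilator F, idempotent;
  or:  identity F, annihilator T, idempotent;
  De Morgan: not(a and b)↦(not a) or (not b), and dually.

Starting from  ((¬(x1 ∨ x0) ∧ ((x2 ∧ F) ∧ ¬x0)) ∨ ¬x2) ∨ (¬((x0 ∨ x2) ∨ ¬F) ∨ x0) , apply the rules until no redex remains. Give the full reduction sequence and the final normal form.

  start: ((¬(x1 ∨ x0) ∧ ((x2 ∧ F) ∧ ¬x0)) ∨ ¬x2) ∨ (¬((x0 ∨ x2) ∨ ¬F) ∨ x0)
  →1  (((¬x1 ∧ ¬x0) ∧ ((x2 ∧ F) ∧ ¬x0)) ∨ ¬x2) ∨ (¬((x0 ∨ x2) ∨ ¬F) ∨ x0)
  →2  (((¬x1 ∧ ¬x0) ∧ (F ∧ ¬x0)) ∨ ¬x2) ∨ (¬((x0 ∨ x2) ∨ ¬F) ∨ x0)
  →3  (((¬x1 ∧ ¬x0) ∧ F) ∨ ¬x2) ∨ (¬((x0 ∨ x2) ∨ ¬F) ∨ x0)
  →4  (F ∨ ¬x2) ∨ (¬((x0 ∨ x2) ∨ ¬F) ∨ x0)
  →5  ¬x2 ∨ (¬((x0 ∨ x2) ∨ ¬F) ∨ x0)
  →6  ¬x2 ∨ ((¬(x0 ∨ x2) ∧ ¬¬F) ∨ x0)
  →7  ¬x2 ∨ (((¬x0 ∧ ¬x2) ∧ ¬¬F) ∨ x0)
  →8  ¬x2 ∨ (((¬x0 ∧ ¬x2) ∧ F) ∨ x0)
  →9  ¬x2 ∨ (F ∨ x0)
  →10  ¬x2 ∨ x0

Answer: normal form = ¬x2 ∨ x0  (in 10 steps)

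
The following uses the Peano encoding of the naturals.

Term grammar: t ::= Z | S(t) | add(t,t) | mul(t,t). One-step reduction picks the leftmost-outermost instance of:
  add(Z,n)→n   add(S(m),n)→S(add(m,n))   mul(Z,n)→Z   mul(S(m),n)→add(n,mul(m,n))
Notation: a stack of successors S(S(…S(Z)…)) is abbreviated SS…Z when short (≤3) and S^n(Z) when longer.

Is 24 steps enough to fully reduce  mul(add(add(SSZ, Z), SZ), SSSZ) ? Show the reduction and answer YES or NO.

  start: mul(add(add(SSZ, Z), SZ), SSSZ)
  →1  mul(add(S(add(SZ, Z)), SZ), SSSZ)
  →2  mul(S(add(add(SZ, Z), SZ)), SSSZ)
  →3  add(SSSZ, mul(add(add(SZ, Z), SZ), SSSZ))
  →4  S(add(SSZ, mul(add(add(SZ, Z), SZ), SSSZ)))
  →5  S(S(add(SZ, mul(add(add(SZ, Z), SZ), SSSZ))))
  →6  S(S(S(add(Z, mul(add(add(SZ, Z), SZ), SSSZ)))))
  →7  S(S(S(mul(add(add(SZ, Z), SZ), SSSZ))))
  →8  S(S(S(mul(add(S(add(Z, Z)), SZ), SSSZ))))
  →9  S(S(S(mul(S(add(add(Z, Z), SZ)), SSSZ))))
  →10  S(S(S(add(SSSZ, mul(add(add(Z, Z), SZ), SSSZ)))))
  →11  S(S(S(S(add(SSZ, mul(add(add(Z, Z), SZ), SSSZ))))))
  →12  S(S(S(S(S(add(SZ, mul(add(add(Z, Z), SZ), SSSZ)))))))
  →13  S(S(S(S(S(S(add(Z, mul(add(add(Z, Z), SZ), SSSZ))))))))
  →14  S(S(S(S(S(S(mul(add(add(Z, Z), SZ), SSSZ)))))))
  →15  S(S(S(S(S(S(mul(add(Z, SZ), SSSZ)))))))
  →16  S(S(S(S(S(S(mul(SZ, SSSZ)))))))
  →17  S(S(S(S(S(S(add(SSSZ, mul(Z, SSSZ))))))))
  →18  S(S(S(S(S(S(S(add(SSZ, mul(Z, SSSZ)))))))))
  →19  S(S(S(S(S(S(S(S(add(SZ, mul(Z, SSSZ))))))))))
  →20  S(S(S(S(S(S(S(S(S(add(Z, mul(Z, SSSZ)))))))))))
  →21  S(S(S(S(S(S(S(S(S(mul(Z, SSSZ))))))))))
  →22  S^9(Z)

Answer: YES — reaches normal form S^9(Z) in 22 ≤ 24 steps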